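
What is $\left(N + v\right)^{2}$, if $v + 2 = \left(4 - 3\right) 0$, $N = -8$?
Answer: $100$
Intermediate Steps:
$v = -2$ ($v = -2 + \left(4 - 3\right) 0 = -2 + 1 \cdot 0 = -2 + 0 = -2$)
$\left(N + v\right)^{2} = \left(-8 - 2\right)^{2} = \left(-10\right)^{2} = 100$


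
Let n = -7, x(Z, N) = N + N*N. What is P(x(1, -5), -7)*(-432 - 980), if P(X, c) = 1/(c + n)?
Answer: 706/7 ≈ 100.86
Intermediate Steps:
x(Z, N) = N + N**2
P(X, c) = 1/(-7 + c) (P(X, c) = 1/(c - 7) = 1/(-7 + c))
P(x(1, -5), -7)*(-432 - 980) = (-432 - 980)/(-7 - 7) = -1412/(-14) = -1/14*(-1412) = 706/7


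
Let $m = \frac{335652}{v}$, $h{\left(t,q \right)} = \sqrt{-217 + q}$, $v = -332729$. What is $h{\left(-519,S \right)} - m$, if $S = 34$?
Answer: $\frac{335652}{332729} + i \sqrt{183} \approx 1.0088 + 13.528 i$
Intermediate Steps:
$m = - \frac{335652}{332729}$ ($m = \frac{335652}{-332729} = 335652 \left(- \frac{1}{332729}\right) = - \frac{335652}{332729} \approx -1.0088$)
$h{\left(-519,S \right)} - m = \sqrt{-217 + 34} - - \frac{335652}{332729} = \sqrt{-183} + \frac{335652}{332729} = i \sqrt{183} + \frac{335652}{332729} = \frac{335652}{332729} + i \sqrt{183}$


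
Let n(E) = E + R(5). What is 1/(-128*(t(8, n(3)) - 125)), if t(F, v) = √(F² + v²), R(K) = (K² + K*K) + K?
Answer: 125/1561216 + √857/780608 ≈ 0.00011757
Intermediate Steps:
R(K) = K + 2*K² (R(K) = (K² + K²) + K = 2*K² + K = K + 2*K²)
n(E) = 55 + E (n(E) = E + 5*(1 + 2*5) = E + 5*(1 + 10) = E + 5*11 = E + 55 = 55 + E)
1/(-128*(t(8, n(3)) - 125)) = 1/(-128*(√(8² + (55 + 3)²) - 125)) = 1/(-128*(√(64 + 58²) - 125)) = 1/(-128*(√(64 + 3364) - 125)) = 1/(-128*(√3428 - 125)) = 1/(-128*(2*√857 - 125)) = 1/(-128*(-125 + 2*√857)) = 1/(16000 - 256*√857)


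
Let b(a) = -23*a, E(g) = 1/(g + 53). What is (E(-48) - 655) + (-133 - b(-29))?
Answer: -7274/5 ≈ -1454.8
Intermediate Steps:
E(g) = 1/(53 + g)
(E(-48) - 655) + (-133 - b(-29)) = (1/(53 - 48) - 655) + (-133 - (-23)*(-29)) = (1/5 - 655) + (-133 - 1*667) = (1/5 - 655) + (-133 - 667) = -3274/5 - 800 = -7274/5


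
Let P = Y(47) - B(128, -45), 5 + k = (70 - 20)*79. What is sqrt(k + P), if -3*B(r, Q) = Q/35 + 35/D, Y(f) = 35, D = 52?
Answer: sqrt(1186440801)/546 ≈ 63.086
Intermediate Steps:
B(r, Q) = -35/156 - Q/105 (B(r, Q) = -(Q/35 + 35/52)/3 = -(35/52 + Q/35)/3 = -35/156 - Q/105)
k = 3945 (k = -5 + (70 - 20)*79 = -5 + 50*79 = -5 + 3950 = 3945)
P = 37997/1092 (P = 35 - (-35/156 - 1/105*(-45)) = 35 - (-35/156 + 3/7) = 35 - 1*223/1092 = 35 - 223/1092 = 37997/1092 ≈ 34.796)
sqrt(k + P) = sqrt(3945 + 37997/1092) = sqrt(4345937/1092) = sqrt(1186440801)/546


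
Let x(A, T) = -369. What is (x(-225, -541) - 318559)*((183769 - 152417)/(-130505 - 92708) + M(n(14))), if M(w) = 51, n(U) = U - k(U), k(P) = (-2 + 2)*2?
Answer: -3620633628208/223213 ≈ -1.6221e+7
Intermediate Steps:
k(P) = 0 (k(P) = 0*2 = 0)
n(U) = U (n(U) = U - 1*0 = U + 0 = U)
(x(-225, -541) - 318559)*((183769 - 152417)/(-130505 - 92708) + M(n(14))) = (-369 - 318559)*((183769 - 152417)/(-130505 - 92708) + 51) = -318928*(31352/(-223213) + 51) = -318928*(31352*(-1/223213) + 51) = -318928*(-31352/223213 + 51) = -318928*11352511/223213 = -3620633628208/223213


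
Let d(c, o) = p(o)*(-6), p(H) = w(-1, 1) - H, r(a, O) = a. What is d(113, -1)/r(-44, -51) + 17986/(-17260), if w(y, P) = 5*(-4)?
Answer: -172439/47465 ≈ -3.6330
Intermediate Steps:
w(y, P) = -20
p(H) = -20 - H
d(c, o) = 120 + 6*o (d(c, o) = (-20 - o)*(-6) = 120 + 6*o)
d(113, -1)/r(-44, -51) + 17986/(-17260) = (120 + 6*(-1))/(-44) + 17986/(-17260) = (120 - 6)*(-1/44) + 17986*(-1/17260) = 114*(-1/44) - 8993/8630 = -57/22 - 8993/8630 = -172439/47465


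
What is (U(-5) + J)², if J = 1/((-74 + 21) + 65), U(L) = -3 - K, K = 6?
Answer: 11449/144 ≈ 79.507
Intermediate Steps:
U(L) = -9 (U(L) = -3 - 1*6 = -3 - 6 = -9)
J = 1/12 (J = 1/(-53 + 65) = 1/12 ≈ 0.083333)
(U(-5) + J)² = (-9 + 1/12)² = (-107/12)² = 11449/144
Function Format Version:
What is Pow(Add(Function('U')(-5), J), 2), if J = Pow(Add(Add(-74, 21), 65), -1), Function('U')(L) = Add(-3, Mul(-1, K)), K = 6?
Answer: Rational(11449, 144) ≈ 79.507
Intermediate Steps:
Function('U')(L) = -9 (Function('U')(L) = Add(-3, Mul(-1, 6)) = Add(-3, -6) = -9)
J = Rational(1, 12) (J = Pow(Add(-53, 65), -1) = Pow(12, -1) = Rational(1, 12) ≈ 0.083333)
Pow(Add(Function('U')(-5), J), 2) = Pow(Add(-9, Rational(1, 12)), 2) = Pow(Rational(-107, 12), 2) = Rational(11449, 144)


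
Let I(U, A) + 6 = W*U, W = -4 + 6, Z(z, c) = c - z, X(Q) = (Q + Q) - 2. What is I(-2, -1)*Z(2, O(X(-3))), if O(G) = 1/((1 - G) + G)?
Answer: 10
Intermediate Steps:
X(Q) = -2 + 2*Q (X(Q) = 2*Q - 2 = -2 + 2*Q)
O(G) = 1 (O(G) = 1/1 = 1)
W = 2
I(U, A) = -6 + 2*U
I(-2, -1)*Z(2, O(X(-3))) = (-6 + 2*(-2))*(1 - 1*2) = (-6 - 4)*(1 - 2) = -10*(-1) = 10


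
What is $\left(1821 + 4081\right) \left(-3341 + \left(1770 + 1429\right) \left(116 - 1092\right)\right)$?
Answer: $-18447084630$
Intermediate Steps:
$\left(1821 + 4081\right) \left(-3341 + \left(1770 + 1429\right) \left(116 - 1092\right)\right) = 5902 \left(-3341 + 3199 \left(-976\right)\right) = 5902 \left(-3341 - 3122224\right) = 5902 \left(-3125565\right) = -18447084630$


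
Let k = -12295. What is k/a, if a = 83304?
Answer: -12295/83304 ≈ -0.14759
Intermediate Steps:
k/a = -12295/83304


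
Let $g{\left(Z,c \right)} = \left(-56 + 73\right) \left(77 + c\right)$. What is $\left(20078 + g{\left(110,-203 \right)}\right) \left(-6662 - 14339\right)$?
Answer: $-376673936$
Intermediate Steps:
$g{\left(Z,c \right)} = 1309 + 17 c$ ($g{\left(Z,c \right)} = 17 \left(77 + c\right) = 1309 + 17 c$)
$\left(20078 + g{\left(110,-203 \right)}\right) \left(-6662 - 14339\right) = \left(20078 + \left(1309 + 17 \left(-203\right)\right)\right) \left(-6662 - 14339\right) = \left(20078 + \left(1309 - 3451\right)\right) \left(-21001\right) = \left(20078 - 2142\right) \left(-21001\right) = 17936 \left(-21001\right) = -376673936$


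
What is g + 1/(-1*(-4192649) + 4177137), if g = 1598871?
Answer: 13382208111607/8369786 ≈ 1.5989e+6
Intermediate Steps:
g + 1/(-1*(-4192649) + 4177137) = 1598871 + 1/(-1*(-4192649) + 4177137) = 1598871 + 1/(4192649 + 4177137) = 1598871 + 1/8369786 = 13382208111607/8369786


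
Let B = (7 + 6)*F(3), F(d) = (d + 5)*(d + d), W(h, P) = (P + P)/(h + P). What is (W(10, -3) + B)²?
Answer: 19027044/49 ≈ 3.8831e+5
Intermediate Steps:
W(h, P) = 2*P/(P + h) (W(h, P) = (2*P)/(P + h) = 2*P/(P + h))
F(d) = 2*d*(5 + d) (F(d) = (5 + d)*(2*d) = 2*d*(5 + d))
B = 624 (B = (7 + 6)*(2*3*(5 + 3)) = 13*(2*3*8) = 13*48 = 624)
(W(10, -3) + B)² = (2*(-3)/(-3 + 10) + 624)² = (2*(-3)/7 + 624)² = (2*(-3)*(⅐) + 624)² = (-6/7 + 624)² = (4362/7)² = 19027044/49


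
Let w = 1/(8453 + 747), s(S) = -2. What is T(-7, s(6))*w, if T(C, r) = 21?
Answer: 21/9200 ≈ 0.0022826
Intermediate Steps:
w = 1/9200 ≈ 0.00010870
T(-7, s(6))*w = 21*(1/9200) = 21/9200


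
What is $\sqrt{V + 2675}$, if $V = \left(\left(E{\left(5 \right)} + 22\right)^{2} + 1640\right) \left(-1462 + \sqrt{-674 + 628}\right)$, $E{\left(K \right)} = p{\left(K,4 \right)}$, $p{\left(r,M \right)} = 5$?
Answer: $\sqrt{-3460803 + 2369 i \sqrt{46}} \approx 4.318 + 1860.3 i$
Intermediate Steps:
$E{\left(K \right)} = 5$
$V = -3463478 + 2369 i \sqrt{46}$ ($V = \left(\left(5 + 22\right)^{2} + 1640\right) \left(-1462 + \sqrt{-674 + 628}\right) = \left(27^{2} + 1640\right) \left(-1462 + \sqrt{-46}\right) = \left(729 + 1640\right) \left(-1462 + i \sqrt{46}\right) = 2369 \left(-1462 + i \sqrt{46}\right) = -3463478 + 2369 i \sqrt{46} \approx -3.4635 \cdot 10^{6} + 16067.0 i$)
$\sqrt{V + 2675} = \sqrt{\left(-3463478 + 2369 i \sqrt{46}\right) + 2675} = \sqrt{-3460803 + 2369 i \sqrt{46}}$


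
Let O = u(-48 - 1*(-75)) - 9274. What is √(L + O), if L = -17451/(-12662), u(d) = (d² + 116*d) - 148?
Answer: I*√891353278322/12662 ≈ 74.563*I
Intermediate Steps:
u(d) = -148 + d² + 116*d
L = 17451/12662 (L = -17451*(-1/12662) = 17451/12662 ≈ 1.3782)
O = -5561 (O = (-148 + (-48 - 1*(-75))² + 116*(-48 - 1*(-75))) - 9274 = (-148 + (-48 + 75)² + 116*(-48 + 75)) - 9274 = (-148 + 27² + 116*27) - 9274 = (-148 + 729 + 3132) - 9274 = 3713 - 9274 = -5561)
√(L + O) = √(17451/12662 - 5561) = √(-70395931/12662) = I*√891353278322/12662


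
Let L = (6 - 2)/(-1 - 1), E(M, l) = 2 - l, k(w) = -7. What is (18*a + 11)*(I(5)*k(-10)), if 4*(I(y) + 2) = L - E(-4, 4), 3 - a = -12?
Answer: 3934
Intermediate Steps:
a = 15 (a = 3 - 1*(-12) = 3 + 12 = 15)
L = -2 (L = 4/(-2) = 4*(-½) = -2)
I(y) = -2 (I(y) = -2 + (-2 - (2 - 1*4))/4 = -2 + (-2 - (2 - 4))/4 = -2 + (-2 - 1*(-2))/4 = -2 + (-2 + 2)/4 = -2 + (¼)*0 = -2 + 0 = -2)
(18*a + 11)*(I(5)*k(-10)) = (18*15 + 11)*(-2*(-7)) = (270 + 11)*14 = 281*14 = 3934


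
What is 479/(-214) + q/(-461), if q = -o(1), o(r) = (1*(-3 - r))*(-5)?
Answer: -216539/98654 ≈ -2.1949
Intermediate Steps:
o(r) = 15 + 5*r (o(r) = (-3 - r)*(-5) = 15 + 5*r)
q = -20 (q = -(15 + 5*1) = -(15 + 5) = -1*20 = -20)
479/(-214) + q/(-461) = 479/(-214) - 20/(-461) = 479*(-1/214) - 20*(-1/461) = -479/214 + 20/461 = -216539/98654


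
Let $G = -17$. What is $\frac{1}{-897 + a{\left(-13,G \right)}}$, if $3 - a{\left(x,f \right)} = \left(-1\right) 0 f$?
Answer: $- \frac{1}{894} \approx -0.0011186$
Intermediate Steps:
$a{\left(x,f \right)} = 3$ ($a{\left(x,f \right)} = 3 - \left(-1\right) 0 f = 3 - 0 f = 3 - 0 = 3 + 0 = 3$)
$\frac{1}{-897 + a{\left(-13,G \right)}} = \frac{1}{-897 + 3} = \frac{1}{-894} = - \frac{1}{894}$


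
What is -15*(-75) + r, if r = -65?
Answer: 1060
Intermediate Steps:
-15*(-75) + r = -15*(-75) - 65 = 1125 - 65 = 1060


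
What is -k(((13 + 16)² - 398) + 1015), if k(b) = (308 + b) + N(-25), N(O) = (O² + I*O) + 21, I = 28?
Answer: -1712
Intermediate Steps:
N(O) = 21 + O² + 28*O (N(O) = (O² + 28*O) + 21 = 21 + O² + 28*O)
k(b) = 254 + b (k(b) = (308 + b) + (21 + (-25)² + 28*(-25)) = (308 + b) + (21 + 625 - 700) = (308 + b) - 54 = 254 + b)
-k(((13 + 16)² - 398) + 1015) = -(254 + (((13 + 16)² - 398) + 1015)) = -(254 + ((29² - 398) + 1015)) = -(254 + ((841 - 398) + 1015)) = -(254 + (443 + 1015)) = -(254 + 1458) = -1*1712 = -1712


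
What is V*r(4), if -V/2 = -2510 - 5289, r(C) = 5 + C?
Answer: 140382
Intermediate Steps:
V = 15598 (V = -2*(-2510 - 5289) = -2*(-7799) = 15598)
V*r(4) = 15598*(5 + 4) = 15598*9 = 140382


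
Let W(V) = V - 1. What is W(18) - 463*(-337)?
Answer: 156048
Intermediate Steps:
W(V) = -1 + V
W(18) - 463*(-337) = (-1 + 18) - 463*(-337) = 17 + 156031 = 156048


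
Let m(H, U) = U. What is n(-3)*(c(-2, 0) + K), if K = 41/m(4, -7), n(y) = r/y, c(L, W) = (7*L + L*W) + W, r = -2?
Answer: -278/21 ≈ -13.238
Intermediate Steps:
c(L, W) = W + 7*L + L*W
n(y) = -2/y
K = -41/7 (K = 41/(-7) = 41*(-1/7) = -41/7 ≈ -5.8571)
n(-3)*(c(-2, 0) + K) = (-2/(-3))*((0 + 7*(-2) - 2*0) - 41/7) = (-2*(-1/3))*((0 - 14 + 0) - 41/7) = 2*(-14 - 41/7)/3 = (2/3)*(-139/7) = -278/21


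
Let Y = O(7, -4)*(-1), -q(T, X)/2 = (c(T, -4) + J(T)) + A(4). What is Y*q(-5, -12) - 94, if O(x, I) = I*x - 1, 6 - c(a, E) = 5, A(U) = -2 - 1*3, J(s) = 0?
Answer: 138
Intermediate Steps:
A(U) = -5 (A(U) = -2 - 3 = -5)
c(a, E) = 1 (c(a, E) = 6 - 1*5 = 6 - 5 = 1)
O(x, I) = -1 + I*x
q(T, X) = 8 (q(T, X) = -2*((1 + 0) - 5) = -2*(1 - 5) = -2*(-4) = 8)
Y = 29 (Y = (-1 - 4*7)*(-1) = (-1 - 28)*(-1) = -29*(-1) = 29)
Y*q(-5, -12) - 94 = 29*8 - 94 = 232 - 94 = 138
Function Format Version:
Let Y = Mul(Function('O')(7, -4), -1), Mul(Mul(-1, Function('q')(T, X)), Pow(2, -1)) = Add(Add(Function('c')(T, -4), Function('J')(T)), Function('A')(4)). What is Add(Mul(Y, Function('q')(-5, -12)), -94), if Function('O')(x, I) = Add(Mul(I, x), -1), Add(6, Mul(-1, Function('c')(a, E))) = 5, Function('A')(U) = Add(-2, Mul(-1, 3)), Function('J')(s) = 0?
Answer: 138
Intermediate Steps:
Function('A')(U) = -5 (Function('A')(U) = Add(-2, -3) = -5)
Function('c')(a, E) = 1 (Function('c')(a, E) = Add(6, Mul(-1, 5)) = Add(6, -5) = 1)
Function('O')(x, I) = Add(-1, Mul(I, x))
Function('q')(T, X) = 8 (Function('q')(T, X) = Mul(-2, Add(Add(1, 0), -5)) = Mul(-2, Add(1, -5)) = Mul(-2, -4) = 8)
Y = 29 (Y = Mul(Add(-1, Mul(-4, 7)), -1) = Mul(Add(-1, -28), -1) = Mul(-29, -1) = 29)
Add(Mul(Y, Function('q')(-5, -12)), -94) = Add(Mul(29, 8), -94) = Add(232, -94) = 138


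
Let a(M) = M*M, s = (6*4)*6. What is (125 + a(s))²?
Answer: 435181321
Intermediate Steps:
s = 144 (s = 24*6 = 144)
a(M) = M²
(125 + a(s))² = (125 + 144²)² = (125 + 20736)² = 20861² = 435181321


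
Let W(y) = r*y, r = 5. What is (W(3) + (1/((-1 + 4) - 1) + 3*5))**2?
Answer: 3721/4 ≈ 930.25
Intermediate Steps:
W(y) = 5*y
(W(3) + (1/((-1 + 4) - 1) + 3*5))**2 = (5*3 + (1/((-1 + 4) - 1) + 3*5))**2 = (15 + (1/(3 - 1) + 15))**2 = (15 + (1/2 + 15))**2 = (15 + 31/2)**2 = (61/2)**2 = 3721/4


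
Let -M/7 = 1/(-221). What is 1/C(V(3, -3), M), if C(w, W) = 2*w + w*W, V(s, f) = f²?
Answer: 221/4041 ≈ 0.054689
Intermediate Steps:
M = 7/221 (M = -7/(-221) = -7*(-1/221) = 7/221 ≈ 0.031674)
C(w, W) = 2*w + W*w
1/C(V(3, -3), M) = 1/((-3)²*(2 + 7/221)) = 1/(9*(449/221)) = 1/(4041/221) = 221/4041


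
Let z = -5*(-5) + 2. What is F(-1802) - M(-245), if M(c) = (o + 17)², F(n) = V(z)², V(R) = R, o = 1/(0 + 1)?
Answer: 405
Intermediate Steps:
z = 27 (z = 25 + 2 = 27)
o = 1 (o = 1/1 = 1)
F(n) = 729 (F(n) = 27² = 729)
M(c) = 324 (M(c) = (1 + 17)² = 18² = 324)
F(-1802) - M(-245) = 729 - 1*324 = 729 - 324 = 405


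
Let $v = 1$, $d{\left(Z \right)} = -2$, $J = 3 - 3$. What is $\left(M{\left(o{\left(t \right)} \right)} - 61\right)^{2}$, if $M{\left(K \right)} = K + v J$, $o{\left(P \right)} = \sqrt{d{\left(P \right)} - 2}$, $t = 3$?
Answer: $3717 - 244 i \approx 3717.0 - 244.0 i$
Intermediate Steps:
$J = 0$
$o{\left(P \right)} = 2 i$ ($o{\left(P \right)} = \sqrt{-2 - 2} = \sqrt{-4} = 2 i$)
$M{\left(K \right)} = K$ ($M{\left(K \right)} = K + 1 \cdot 0 = K + 0 = K$)
$\left(M{\left(o{\left(t \right)} \right)} - 61\right)^{2} = \left(2 i - 61\right)^{2} = \left(-61 + 2 i\right)^{2}$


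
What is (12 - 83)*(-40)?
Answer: 2840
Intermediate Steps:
(12 - 83)*(-40) = -71*(-40) = 2840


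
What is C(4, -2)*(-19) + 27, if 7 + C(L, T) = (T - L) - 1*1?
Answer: 293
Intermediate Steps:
C(L, T) = -8 + T - L (C(L, T) = -7 + ((T - L) - 1*1) = -7 + ((T - L) - 1) = -7 + (-1 + T - L) = -8 + T - L)
C(4, -2)*(-19) + 27 = (-8 - 2 - 1*4)*(-19) + 27 = (-8 - 2 - 4)*(-19) + 27 = -14*(-19) + 27 = 266 + 27 = 293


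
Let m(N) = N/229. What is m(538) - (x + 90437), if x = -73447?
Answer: -3890172/229 ≈ -16988.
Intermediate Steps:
m(N) = N/229 (m(N) = N*(1/229) = N/229)
m(538) - (x + 90437) = (1/229)*538 - (-73447 + 90437) = 538/229 - 1*16990 = 538/229 - 16990 = -3890172/229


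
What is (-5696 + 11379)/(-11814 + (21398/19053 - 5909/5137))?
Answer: -556225108263/1156300996105 ≈ -0.48104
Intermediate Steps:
(-5696 + 11379)/(-11814 + (21398/19053 - 5909/5137)) = 5683/(-11814 + (21398*(1/19053) - 5909*1/5137)) = 5683/(-11814 + (21398/19053 - 5909/5137)) = 5683/(-11814 - 2662651/97875261) = 5683/(-1156300996105/97875261) = 5683*(-97875261/1156300996105) = -556225108263/1156300996105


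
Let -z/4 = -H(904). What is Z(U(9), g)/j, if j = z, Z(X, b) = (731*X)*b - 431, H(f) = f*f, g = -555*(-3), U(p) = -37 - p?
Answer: -55987721/3268864 ≈ -17.128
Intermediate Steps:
g = 1665
H(f) = f²
Z(X, b) = -431 + 731*X*b (Z(X, b) = 731*X*b - 431 = -431 + 731*X*b)
z = 3268864 (z = -(-4)*904² = -(-4)*817216 = -4*(-817216) = 3268864)
j = 3268864
Z(U(9), g)/j = (-431 + 731*(-37 - 1*9)*1665)/3268864 = (-431 + 731*(-37 - 9)*1665)*(1/3268864) = (-431 + 731*(-46)*1665)*(1/3268864) = (-431 - 55987290)*(1/3268864) = -55987721*1/3268864 = -55987721/3268864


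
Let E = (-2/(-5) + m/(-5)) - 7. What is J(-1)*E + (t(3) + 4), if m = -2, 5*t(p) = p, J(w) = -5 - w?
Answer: 147/5 ≈ 29.400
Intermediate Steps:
t(p) = p/5
E = -31/5 (E = (-2/(-5) - 2/(-5)) - 7 = (-2*(-1/5) - 2*(-1/5)) - 7 = (2/5 + 2/5) - 7 = 4/5 - 7 = -31/5 ≈ -6.2000)
J(-1)*E + (t(3) + 4) = (-5 - 1*(-1))*(-31/5) + ((1/5)*3 + 4) = (-5 + 1)*(-31/5) + (3/5 + 4) = -4*(-31/5) + 23/5 = 124/5 + 23/5 = 147/5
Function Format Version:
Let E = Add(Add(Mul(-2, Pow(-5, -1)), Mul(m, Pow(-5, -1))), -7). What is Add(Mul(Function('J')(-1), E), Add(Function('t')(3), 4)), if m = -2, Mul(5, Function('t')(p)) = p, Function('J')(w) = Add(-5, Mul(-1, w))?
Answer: Rational(147, 5) ≈ 29.400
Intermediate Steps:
Function('t')(p) = Mul(Rational(1, 5), p)
E = Rational(-31, 5) (E = Add(Add(Mul(-2, Pow(-5, -1)), Mul(-2, Pow(-5, -1))), -7) = Add(Add(Mul(-2, Rational(-1, 5)), Mul(-2, Rational(-1, 5))), -7) = Add(Add(Rational(2, 5), Rational(2, 5)), -7) = Add(Rational(4, 5), -7) = Rational(-31, 5) ≈ -6.2000)
Add(Mul(Function('J')(-1), E), Add(Function('t')(3), 4)) = Add(Mul(Add(-5, Mul(-1, -1)), Rational(-31, 5)), Add(Mul(Rational(1, 5), 3), 4)) = Add(Mul(Add(-5, 1), Rational(-31, 5)), Add(Rational(3, 5), 4)) = Add(Mul(-4, Rational(-31, 5)), Rational(23, 5)) = Add(Rational(124, 5), Rational(23, 5)) = Rational(147, 5)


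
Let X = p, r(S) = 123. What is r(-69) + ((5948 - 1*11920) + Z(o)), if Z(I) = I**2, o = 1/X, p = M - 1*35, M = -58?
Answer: -50588000/8649 ≈ -5849.0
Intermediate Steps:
p = -93 (p = -58 - 1*35 = -58 - 35 = -93)
X = -93
o = -1/93 (o = 1/(-93) = -1/93 ≈ -0.010753)
r(-69) + ((5948 - 1*11920) + Z(o)) = 123 + ((5948 - 1*11920) + (-1/93)**2) = 123 + ((5948 - 11920) + 1/8649) = 123 + (-5972 + 1/8649) = 123 - 51651827/8649 = -50588000/8649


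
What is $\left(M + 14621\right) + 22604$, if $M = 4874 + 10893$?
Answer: $52992$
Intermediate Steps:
$M = 15767$
$\left(M + 14621\right) + 22604 = \left(15767 + 14621\right) + 22604 = 30388 + 22604 = 52992$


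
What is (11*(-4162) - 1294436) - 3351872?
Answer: -4692090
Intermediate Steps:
(11*(-4162) - 1294436) - 3351872 = (-45782 - 1294436) - 3351872 = -1340218 - 3351872 = -4692090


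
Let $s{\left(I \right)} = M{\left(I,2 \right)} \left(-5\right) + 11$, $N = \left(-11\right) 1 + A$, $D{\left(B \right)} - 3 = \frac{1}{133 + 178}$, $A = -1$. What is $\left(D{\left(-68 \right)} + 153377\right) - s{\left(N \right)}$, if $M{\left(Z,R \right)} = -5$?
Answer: $\frac{47689985}{311} \approx 1.5334 \cdot 10^{5}$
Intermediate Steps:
$D{\left(B \right)} = \frac{934}{311}$ ($D{\left(B \right)} = 3 + \frac{1}{133 + 178} = 3 + \frac{1}{311} = \frac{934}{311}$)
$N = -12$ ($N = \left(-11\right) 1 - 1 = -11 - 1 = -12$)
$s{\left(I \right)} = 36$ ($s{\left(I \right)} = \left(-5\right) \left(-5\right) + 11 = 25 + 11 = 36$)
$\left(D{\left(-68 \right)} + 153377\right) - s{\left(N \right)} = \left(\frac{934}{311} + 153377\right) - 36 = \frac{47701181}{311} - 36 = \frac{47689985}{311}$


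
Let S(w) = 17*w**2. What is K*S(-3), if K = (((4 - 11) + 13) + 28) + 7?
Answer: 6273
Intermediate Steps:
K = 41 (K = ((-7 + 13) + 28) + 7 = (6 + 28) + 7 = 34 + 7 = 41)
K*S(-3) = 41*(17*(-3)**2) = 41*(17*9) = 41*153 = 6273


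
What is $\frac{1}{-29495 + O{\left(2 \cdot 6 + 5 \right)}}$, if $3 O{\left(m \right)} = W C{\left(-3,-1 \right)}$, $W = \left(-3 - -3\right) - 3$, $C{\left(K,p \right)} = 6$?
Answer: $- \frac{1}{29501} \approx -3.3897 \cdot 10^{-5}$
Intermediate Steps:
$W = -3$ ($W = \left(-3 + 3\right) - 3 = 0 - 3 = -3$)
$O{\left(m \right)} = -6$ ($O{\left(m \right)} = \frac{\left(-3\right) 6}{3} = \frac{1}{3} \left(-18\right) = -6$)
$\frac{1}{-29495 + O{\left(2 \cdot 6 + 5 \right)}} = \frac{1}{-29495 - 6} = \frac{1}{-29501} = - \frac{1}{29501}$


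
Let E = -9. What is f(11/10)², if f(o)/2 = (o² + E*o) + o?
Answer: 576081/2500 ≈ 230.43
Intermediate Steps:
f(o) = -16*o + 2*o² (f(o) = 2*((o² - 9*o) + o) = 2*(o² - 8*o) = -16*o + 2*o²)
f(11/10)² = (2*(11/10)*(-8 + 11/10))² = (2*(11/10)*(-69/10))² = (-759/50)² = 576081/2500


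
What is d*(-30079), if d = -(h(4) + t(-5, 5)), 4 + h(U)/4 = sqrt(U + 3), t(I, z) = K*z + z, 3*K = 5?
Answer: -240632/3 + 120316*sqrt(7) ≈ 2.3812e+5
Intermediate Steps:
K = 5/3 (K = (1/3)*5 = 5/3 ≈ 1.6667)
t(I, z) = 8*z/3 (t(I, z) = 5*z/3 + z = 8*z/3)
h(U) = -16 + 4*sqrt(3 + U) (h(U) = -16 + 4*sqrt(U + 3) = -16 + 4*sqrt(3 + U))
d = 8/3 - 4*sqrt(7) (d = -((-16 + 4*sqrt(3 + 4)) + (8/3)*5) = -((-16 + 4*sqrt(7)) + 40/3) = -(-8/3 + 4*sqrt(7)) = 8/3 - 4*sqrt(7) ≈ -7.9163)
d*(-30079) = (8/3 - 4*sqrt(7))*(-30079) = -240632/3 + 120316*sqrt(7)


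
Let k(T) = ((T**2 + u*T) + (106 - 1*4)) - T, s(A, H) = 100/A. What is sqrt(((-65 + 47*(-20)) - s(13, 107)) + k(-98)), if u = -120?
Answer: sqrt(3473171)/13 ≈ 143.36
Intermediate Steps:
k(T) = 102 + T**2 - 121*T (k(T) = ((T**2 - 120*T) + (106 - 1*4)) - T = ((T**2 - 120*T) + (106 - 4)) - T = ((T**2 - 120*T) + 102) - T = (102 + T**2 - 120*T) - T = 102 + T**2 - 121*T)
sqrt(((-65 + 47*(-20)) - s(13, 107)) + k(-98)) = sqrt(((-65 + 47*(-20)) - 100/13) + (102 + (-98)**2 - 121*(-98))) = sqrt(((-65 - 940) - 100/13) + (102 + 9604 + 11858)) = sqrt((-1005 - 1*100/13) + 21564) = sqrt((-1005 - 100/13) + 21564) = sqrt(-13165/13 + 21564) = sqrt(267167/13) = sqrt(3473171)/13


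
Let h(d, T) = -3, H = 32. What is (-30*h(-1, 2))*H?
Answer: 2880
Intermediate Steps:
(-30*h(-1, 2))*H = -30*(-3)*32 = 90*32 = 2880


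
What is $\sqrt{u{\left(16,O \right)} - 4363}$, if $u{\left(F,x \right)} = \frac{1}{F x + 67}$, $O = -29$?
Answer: $\frac{4 i \sqrt{42978029}}{397} \approx 66.053 i$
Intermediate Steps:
$u{\left(F,x \right)} = \frac{1}{67 + F x}$
$\sqrt{u{\left(16,O \right)} - 4363} = \sqrt{\frac{1}{67 + 16 \left(-29\right)} - 4363} = \sqrt{\frac{1}{67 - 464} - 4363} = \sqrt{\frac{1}{-397} - 4363} = \sqrt{- \frac{1}{397} - 4363} = \sqrt{- \frac{1732112}{397}} = \frac{4 i \sqrt{42978029}}{397}$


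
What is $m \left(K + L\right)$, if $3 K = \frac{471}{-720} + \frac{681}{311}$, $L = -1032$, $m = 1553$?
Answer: $- \frac{358697694331}{223920} \approx -1.6019 \cdot 10^{6}$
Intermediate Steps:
$K = \frac{114613}{223920}$ ($K = \frac{\frac{471}{-720} + \frac{681}{311}}{3} = \frac{471 \left(- \frac{1}{720}\right) + 681 \cdot \frac{1}{311}}{3} = \frac{- \frac{157}{240} + \frac{681}{311}}{3} = \frac{1}{3} \cdot \frac{114613}{74640} = \frac{114613}{223920} \approx 0.51185$)
$m \left(K + L\right) = 1553 \left(\frac{114613}{223920} - 1032\right) = 1553 \left(- \frac{230970827}{223920}\right) = - \frac{358697694331}{223920}$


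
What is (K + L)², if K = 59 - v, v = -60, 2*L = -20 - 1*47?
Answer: 29241/4 ≈ 7310.3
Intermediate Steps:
L = -67/2 (L = (-20 - 1*47)/2 = (-20 - 47)/2 = (½)*(-67) = -67/2 ≈ -33.500)
K = 119 (K = 59 - 1*(-60) = 59 + 60 = 119)
(K + L)² = (119 - 67/2)² = (171/2)² = 29241/4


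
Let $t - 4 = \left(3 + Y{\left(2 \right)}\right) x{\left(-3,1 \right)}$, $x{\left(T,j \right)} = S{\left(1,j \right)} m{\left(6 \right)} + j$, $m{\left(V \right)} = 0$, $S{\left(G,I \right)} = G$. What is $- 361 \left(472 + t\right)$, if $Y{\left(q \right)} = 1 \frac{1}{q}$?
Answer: $- \frac{346199}{2} \approx -1.731 \cdot 10^{5}$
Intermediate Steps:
$Y{\left(q \right)} = \frac{1}{q}$
$x{\left(T,j \right)} = j$ ($x{\left(T,j \right)} = 1 \cdot 0 + j = 0 + j = j$)
$t = \frac{15}{2}$ ($t = 4 + \left(3 + \frac{1}{2}\right) 1 = 4 + \frac{7}{2} \cdot 1 = 4 + \frac{7}{2} = \frac{15}{2} \approx 7.5$)
$- 361 \left(472 + t\right) = - 361 \left(472 + \frac{15}{2}\right) = \left(-361\right) \frac{959}{2} = - \frac{346199}{2}$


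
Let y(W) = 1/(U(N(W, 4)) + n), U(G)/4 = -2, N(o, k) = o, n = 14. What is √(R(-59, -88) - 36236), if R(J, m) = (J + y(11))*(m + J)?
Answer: 5*I*√4414/2 ≈ 166.09*I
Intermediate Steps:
U(G) = -8 (U(G) = 4*(-2) = -8)
y(W) = ⅙ (y(W) = 1/(-8 + 14) = 1/6 = ⅙)
R(J, m) = (⅙ + J)*(J + m) (R(J, m) = (J + ⅙)*(m + J) = (⅙ + J)*(J + m))
√(R(-59, -88) - 36236) = √(((-59)² + (⅙)*(-59) + (⅙)*(-88) - 59*(-88)) - 36236) = √((3481 - 59/6 - 44/3 + 5192) - 36236) = √(17297/2 - 36236) = √(-55175/2) = 5*I*√4414/2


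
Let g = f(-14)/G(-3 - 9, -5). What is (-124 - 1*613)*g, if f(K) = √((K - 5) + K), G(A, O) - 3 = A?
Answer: 737*I*√33/9 ≈ 470.42*I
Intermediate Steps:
G(A, O) = 3 + A
f(K) = √(-5 + 2*K) (f(K) = √((-5 + K) + K) = √(-5 + 2*K))
g = -I*√33/9 (g = √(-5 + 2*(-14))/(3 + (-3 - 9)) = √(-5 - 28)/(3 - 12) = √(-33)/(-9) = (I*√33)*(-⅑) = -I*√33/9 ≈ -0.63828*I)
(-124 - 1*613)*g = (-124 - 1*613)*(-I*√33/9) = (-124 - 613)*(-I*√33/9) = -(-737)*I*√33/9 = 737*I*√33/9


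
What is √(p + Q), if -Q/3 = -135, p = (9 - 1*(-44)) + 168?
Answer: √626 ≈ 25.020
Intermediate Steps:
p = 221 (p = (9 + 44) + 168 = 53 + 168 = 221)
Q = 405 (Q = -3*(-135) = 405)
√(p + Q) = √(221 + 405) = √626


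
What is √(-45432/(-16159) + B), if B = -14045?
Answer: I*√3666601895957/16159 ≈ 118.5*I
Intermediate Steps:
√(-45432/(-16159) + B) = √(-45432/(-16159) - 14045) = √(-45432*(-1/16159) - 14045) = √(45432/16159 - 14045) = √(-226907723/16159) = I*√3666601895957/16159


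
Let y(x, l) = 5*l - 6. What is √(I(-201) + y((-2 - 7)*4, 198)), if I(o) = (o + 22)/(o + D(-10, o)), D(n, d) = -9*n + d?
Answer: √23960586/156 ≈ 31.378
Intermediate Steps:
D(n, d) = d - 9*n
y(x, l) = -6 + 5*l
I(o) = (22 + o)/(90 + 2*o) (I(o) = (o + 22)/(o + (o - 9*(-10))) = (22 + o)/(o + (o + 90)) = (22 + o)/(o + (90 + o)) = (22 + o)/(90 + 2*o))
√(I(-201) + y((-2 - 7)*4, 198)) = √((22 - 201)/(2*(45 - 201)) + (-6 + 5*198)) = √((½)*(-179)/(-156) + (-6 + 990)) = √((½)*(-1/156)*(-179) + 984) = √(179/312 + 984) = √(307187/312) = √23960586/156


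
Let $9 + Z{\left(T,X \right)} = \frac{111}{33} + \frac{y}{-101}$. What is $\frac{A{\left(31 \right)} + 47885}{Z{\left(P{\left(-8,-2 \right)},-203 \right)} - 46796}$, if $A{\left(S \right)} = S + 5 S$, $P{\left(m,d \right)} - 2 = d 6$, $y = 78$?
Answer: $- \frac{53406881}{51997476} \approx -1.0271$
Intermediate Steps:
$P{\left(m,d \right)} = 2 + 6 d$ ($P{\left(m,d \right)} = 2 + d 6 = 2 + 6 d$)
$Z{\left(T,X \right)} = - \frac{7120}{1111}$ ($Z{\left(T,X \right)} = -9 + \left(\frac{111}{33} + \frac{78}{-101}\right) = -9 + \left(111 \cdot \frac{1}{33} + 78 \left(- \frac{1}{101}\right)\right) = -9 + \left(\frac{37}{11} - \frac{78}{101}\right) = -9 + \frac{2879}{1111} = - \frac{7120}{1111}$)
$A{\left(S \right)} = 6 S$
$\frac{A{\left(31 \right)} + 47885}{Z{\left(P{\left(-8,-2 \right)},-203 \right)} - 46796} = \frac{6 \cdot 31 + 47885}{- \frac{7120}{1111} - 46796} = \frac{186 + 47885}{- \frac{51997476}{1111}} = 48071 \left(- \frac{1111}{51997476}\right) = - \frac{53406881}{51997476}$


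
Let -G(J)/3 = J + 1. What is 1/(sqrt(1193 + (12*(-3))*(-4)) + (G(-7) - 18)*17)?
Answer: sqrt(1337)/1337 ≈ 0.027349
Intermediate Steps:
G(J) = -3 - 3*J (G(J) = -3*(J + 1) = -3*(1 + J) = -3 - 3*J)
1/(sqrt(1193 + (12*(-3))*(-4)) + (G(-7) - 18)*17) = 1/(sqrt(1193 + (12*(-3))*(-4)) + ((-3 - 3*(-7)) - 18)*17) = 1/(sqrt(1193 - 36*(-4)) + ((-3 + 21) - 18)*17) = 1/(sqrt(1193 + 144) + (18 - 18)*17) = 1/(sqrt(1337) + 0*17) = 1/(sqrt(1337) + 0) = 1/(sqrt(1337)) = sqrt(1337)/1337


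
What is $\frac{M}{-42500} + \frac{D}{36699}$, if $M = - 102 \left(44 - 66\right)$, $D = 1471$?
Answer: $- \frac{291692}{22936875} \approx -0.012717$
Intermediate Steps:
$M = 2244$ ($M = \left(-102\right) \left(-22\right) = 2244$)
$\frac{M}{-42500} + \frac{D}{36699} = \frac{2244}{-42500} + \frac{1471}{36699} = 2244 \left(- \frac{1}{42500}\right) + 1471 \cdot \frac{1}{36699} = - \frac{33}{625} + \frac{1471}{36699} = - \frac{291692}{22936875}$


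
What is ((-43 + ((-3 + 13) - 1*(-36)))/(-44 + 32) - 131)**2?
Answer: 275625/16 ≈ 17227.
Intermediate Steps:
((-43 + ((-3 + 13) - 1*(-36)))/(-44 + 32) - 131)**2 = ((-43 + (10 + 36))/(-12) - 131)**2 = ((-43 + 46)*(-1/12) - 131)**2 = (3*(-1/12) - 131)**2 = (-1/4 - 131)**2 = (-525/4)**2 = 275625/16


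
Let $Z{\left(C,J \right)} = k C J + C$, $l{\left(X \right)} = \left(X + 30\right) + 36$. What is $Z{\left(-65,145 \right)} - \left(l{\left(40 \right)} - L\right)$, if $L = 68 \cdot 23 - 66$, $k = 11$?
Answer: $-102348$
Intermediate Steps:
$l{\left(X \right)} = 66 + X$ ($l{\left(X \right)} = \left(30 + X\right) + 36 = 66 + X$)
$L = 1498$ ($L = 1564 - 66 = 1498$)
$Z{\left(C,J \right)} = C + 11 C J$ ($Z{\left(C,J \right)} = 11 C J + C = C + 11 C J$)
$Z{\left(-65,145 \right)} - \left(l{\left(40 \right)} - L\right) = - 65 \left(1 + 11 \cdot 145\right) - \left(\left(66 + 40\right) - 1498\right) = - 65 \left(1 + 1595\right) - \left(106 - 1498\right) = \left(-65\right) 1596 - -1392 = -103740 + 1392 = -102348$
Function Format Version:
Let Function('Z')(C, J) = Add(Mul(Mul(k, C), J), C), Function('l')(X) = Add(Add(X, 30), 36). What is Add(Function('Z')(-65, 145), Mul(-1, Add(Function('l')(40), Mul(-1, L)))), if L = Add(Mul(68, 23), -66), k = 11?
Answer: -102348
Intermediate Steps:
Function('l')(X) = Add(66, X) (Function('l')(X) = Add(Add(30, X), 36) = Add(66, X))
L = 1498 (L = Add(1564, -66) = 1498)
Function('Z')(C, J) = Add(C, Mul(11, C, J)) (Function('Z')(C, J) = Add(Mul(Mul(11, C), J), C) = Add(Mul(11, C, J), C) = Add(C, Mul(11, C, J)))
Add(Function('Z')(-65, 145), Mul(-1, Add(Function('l')(40), Mul(-1, L)))) = Add(Mul(-65, Add(1, Mul(11, 145))), Mul(-1, Add(Add(66, 40), Mul(-1, 1498)))) = Add(Mul(-65, Add(1, 1595)), Mul(-1, Add(106, -1498))) = Add(Mul(-65, 1596), Mul(-1, -1392)) = Add(-103740, 1392) = -102348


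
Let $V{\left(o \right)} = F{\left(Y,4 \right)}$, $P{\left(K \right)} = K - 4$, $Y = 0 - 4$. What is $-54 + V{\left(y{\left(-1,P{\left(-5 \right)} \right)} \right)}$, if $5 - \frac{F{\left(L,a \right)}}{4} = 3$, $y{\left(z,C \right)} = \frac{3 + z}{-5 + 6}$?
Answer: $-46$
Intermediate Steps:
$Y = -4$
$P{\left(K \right)} = -4 + K$
$y{\left(z,C \right)} = 3 + z$ ($y{\left(z,C \right)} = \frac{3 + z}{1} = \left(3 + z\right) 1 = 3 + z$)
$F{\left(L,a \right)} = 8$ ($F{\left(L,a \right)} = 20 - 12 = 8$)
$V{\left(o \right)} = 8$
$-54 + V{\left(y{\left(-1,P{\left(-5 \right)} \right)} \right)} = -54 + 8 = -46$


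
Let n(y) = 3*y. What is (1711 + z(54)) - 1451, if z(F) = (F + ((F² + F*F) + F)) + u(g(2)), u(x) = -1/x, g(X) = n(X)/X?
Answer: 18599/3 ≈ 6199.7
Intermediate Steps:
g(X) = 3 (g(X) = (3*X)/X = 3)
z(F) = -⅓ + 2*F + 2*F² (z(F) = (F + ((F² + F*F) + F)) - 1/3 = (F + ((F² + F²) + F)) - 1*⅓ = (F + (2*F² + F)) - ⅓ = (F + (F + 2*F²)) - ⅓ = (2*F + 2*F²) - ⅓ = -⅓ + 2*F + 2*F²)
(1711 + z(54)) - 1451 = (1711 + (-⅓ + 2*54 + 2*54²)) - 1451 = (1711 + (-⅓ + 108 + 2*2916)) - 1451 = (1711 + (-⅓ + 108 + 5832)) - 1451 = (1711 + 17819/3) - 1451 = 22952/3 - 1451 = 18599/3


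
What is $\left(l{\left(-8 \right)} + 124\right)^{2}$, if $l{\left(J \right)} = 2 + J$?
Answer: $13924$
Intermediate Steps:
$\left(l{\left(-8 \right)} + 124\right)^{2} = \left(\left(2 - 8\right) + 124\right)^{2} = \left(-6 + 124\right)^{2} = 118^{2} = 13924$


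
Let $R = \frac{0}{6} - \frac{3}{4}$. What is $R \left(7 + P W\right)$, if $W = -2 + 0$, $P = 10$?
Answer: $\frac{39}{4} \approx 9.75$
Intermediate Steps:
$W = -2$
$R = - \frac{3}{4}$ ($R = 0 \cdot \frac{1}{6} - \frac{3}{4} = 0 - \frac{3}{4} = - \frac{3}{4} \approx -0.75$)
$R \left(7 + P W\right) = - \frac{3 \left(7 + 10 \left(-2\right)\right)}{4} = - \frac{3 \left(7 - 20\right)}{4} = \left(- \frac{3}{4}\right) \left(-13\right) = \frac{39}{4}$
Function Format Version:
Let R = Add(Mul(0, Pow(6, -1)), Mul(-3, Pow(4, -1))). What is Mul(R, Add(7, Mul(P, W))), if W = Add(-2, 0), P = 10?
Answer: Rational(39, 4) ≈ 9.7500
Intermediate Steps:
W = -2
R = Rational(-3, 4) (R = Add(Mul(0, Rational(1, 6)), Mul(-3, Rational(1, 4))) = Add(0, Rational(-3, 4)) = Rational(-3, 4) ≈ -0.75000)
Mul(R, Add(7, Mul(P, W))) = Mul(Rational(-3, 4), Add(7, Mul(10, -2))) = Mul(Rational(-3, 4), Add(7, -20)) = Mul(Rational(-3, 4), -13) = Rational(39, 4)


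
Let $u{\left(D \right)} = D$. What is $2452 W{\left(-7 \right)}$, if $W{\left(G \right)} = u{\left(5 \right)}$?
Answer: $12260$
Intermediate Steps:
$W{\left(G \right)} = 5$
$2452 W{\left(-7 \right)} = 2452 \cdot 5 = 12260$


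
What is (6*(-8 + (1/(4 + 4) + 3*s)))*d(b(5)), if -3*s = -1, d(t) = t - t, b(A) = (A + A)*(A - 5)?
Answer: 0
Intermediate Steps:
b(A) = 2*A*(-5 + A) (b(A) = (2*A)*(-5 + A) = 2*A*(-5 + A))
d(t) = 0
s = 1/3 (s = -1/3*(-1) = 1/3 ≈ 0.33333)
(6*(-8 + (1/(4 + 4) + 3*s)))*d(b(5)) = (6*(-8 + (1/(4 + 4) + 3*(1/3))))*0 = (6*(-8 + (1/8 + 1)))*0 = (6*(-8 + 9/8))*0 = (6*(-55/8))*0 = -165/4*0 = 0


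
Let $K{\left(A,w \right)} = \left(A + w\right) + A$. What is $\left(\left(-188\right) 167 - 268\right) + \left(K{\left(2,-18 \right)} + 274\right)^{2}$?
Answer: $35936$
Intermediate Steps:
$K{\left(A,w \right)} = w + 2 A$
$\left(\left(-188\right) 167 - 268\right) + \left(K{\left(2,-18 \right)} + 274\right)^{2} = \left(\left(-188\right) 167 - 268\right) + \left(\left(-18 + 2 \cdot 2\right) + 274\right)^{2} = \left(-31396 - 268\right) + \left(\left(-18 + 4\right) + 274\right)^{2} = -31664 + \left(-14 + 274\right)^{2} = -31664 + 260^{2} = -31664 + 67600 = 35936$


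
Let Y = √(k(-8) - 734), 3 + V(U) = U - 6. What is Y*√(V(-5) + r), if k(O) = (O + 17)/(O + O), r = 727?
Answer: 23*I*√15841/4 ≈ 723.7*I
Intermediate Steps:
V(U) = -9 + U (V(U) = -3 + (U - 6) = -3 + (-6 + U) = -9 + U)
k(O) = (17 + O)/(2*O) (k(O) = (17 + O)/((2*O)) = (17 + O)*(1/(2*O)) = (17 + O)/(2*O))
Y = I*√11753/4 (Y = √((½)*(17 - 8)/(-8) - 734) = √((½)*(-⅛)*9 - 734) = √(-9/16 - 734) = √(-11753/16) = I*√11753/4 ≈ 27.103*I)
Y*√(V(-5) + r) = (I*√11753/4)*√((-9 - 5) + 727) = (I*√11753/4)*√(-14 + 727) = (I*√11753/4)*√713 = 23*I*√15841/4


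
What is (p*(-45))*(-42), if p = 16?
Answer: 30240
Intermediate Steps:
(p*(-45))*(-42) = (16*(-45))*(-42) = -720*(-42) = 30240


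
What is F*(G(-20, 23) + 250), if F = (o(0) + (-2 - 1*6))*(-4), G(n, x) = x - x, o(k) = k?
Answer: 8000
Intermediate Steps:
G(n, x) = 0
F = 32 (F = (0 + (-2 - 1*6))*(-4) = (0 + (-2 - 6))*(-4) = (0 - 8)*(-4) = -8*(-4) = 32)
F*(G(-20, 23) + 250) = 32*(0 + 250) = 32*250 = 8000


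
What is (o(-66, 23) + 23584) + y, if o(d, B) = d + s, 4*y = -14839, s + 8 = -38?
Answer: 79049/4 ≈ 19762.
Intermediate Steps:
s = -46 (s = -8 - 38 = -46)
y = -14839/4 (y = (¼)*(-14839) = -14839/4 ≈ -3709.8)
o(d, B) = -46 + d (o(d, B) = d - 46 = -46 + d)
(o(-66, 23) + 23584) + y = ((-46 - 66) + 23584) - 14839/4 = (-112 + 23584) - 14839/4 = 23472 - 14839/4 = 79049/4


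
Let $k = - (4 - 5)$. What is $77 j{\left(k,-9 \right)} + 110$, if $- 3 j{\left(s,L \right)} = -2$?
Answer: $\frac{484}{3} \approx 161.33$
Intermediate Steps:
$k = 1$ ($k = \left(-1\right) \left(-1\right) = 1$)
$j{\left(s,L \right)} = \frac{2}{3}$ ($j{\left(s,L \right)} = \left(- \frac{1}{3}\right) \left(-2\right) = \frac{2}{3}$)
$77 j{\left(k,-9 \right)} + 110 = 77 \cdot \frac{2}{3} + 110 = \frac{154}{3} + 110 = \frac{484}{3}$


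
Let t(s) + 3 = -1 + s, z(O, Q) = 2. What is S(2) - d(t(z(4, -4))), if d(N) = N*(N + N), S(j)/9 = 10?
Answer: 82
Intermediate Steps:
S(j) = 90 (S(j) = 9*10 = 90)
t(s) = -4 + s (t(s) = -3 + (-1 + s) = -4 + s)
d(N) = 2*N**2 (d(N) = N*(2*N) = 2*N**2)
S(2) - d(t(z(4, -4))) = 90 - 2*(-4 + 2)**2 = 90 - 2*(-2)**2 = 90 - 2*4 = 90 - 1*8 = 90 - 8 = 82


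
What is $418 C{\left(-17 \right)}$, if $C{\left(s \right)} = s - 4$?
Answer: $-8778$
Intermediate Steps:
$C{\left(s \right)} = -4 + s$
$418 C{\left(-17 \right)} = 418 \left(-4 - 17\right) = 418 \left(-21\right) = -8778$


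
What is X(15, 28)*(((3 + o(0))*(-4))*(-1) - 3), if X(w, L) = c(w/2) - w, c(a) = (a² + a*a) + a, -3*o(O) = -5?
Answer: 1645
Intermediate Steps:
o(O) = 5/3 (o(O) = -⅓*(-5) = 5/3)
c(a) = a + 2*a² (c(a) = (a² + a²) + a = 2*a² + a = a + 2*a²)
X(w, L) = -w + w*(1 + w)/2 (X(w, L) = (w/2)*(1 + 2*(w/2)) - w = (w/2)*(1 + w) - w = w*(1 + w)/2 - w = -w + w*(1 + w)/2)
X(15, 28)*(((3 + o(0))*(-4))*(-1) - 3) = ((½)*15*(-1 + 15))*(((3 + 5/3)*(-4))*(-1) - 3) = ((½)*15*14)*(((14/3)*(-4))*(-1) - 3) = 105*(-56/3*(-1) - 3) = 105*(56/3 - 3) = 105*(47/3) = 1645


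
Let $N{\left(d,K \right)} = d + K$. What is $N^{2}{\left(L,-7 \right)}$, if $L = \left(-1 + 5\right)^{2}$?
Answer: $81$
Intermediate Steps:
$L = 16$ ($L = 4^{2} = 16$)
$N{\left(d,K \right)} = K + d$
$N^{2}{\left(L,-7 \right)} = \left(-7 + 16\right)^{2} = 9^{2} = 81$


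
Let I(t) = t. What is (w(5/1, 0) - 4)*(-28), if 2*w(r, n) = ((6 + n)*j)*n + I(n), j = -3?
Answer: 112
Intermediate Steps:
w(r, n) = n/2 + n*(-18 - 3*n)/2 (w(r, n) = (((6 + n)*(-3))*n + n)/2 = ((-18 - 3*n)*n + n)/2 = (n*(-18 - 3*n) + n)/2 = (n + n*(-18 - 3*n))/2 = n/2 + n*(-18 - 3*n)/2)
(w(5/1, 0) - 4)*(-28) = ((1/2)*0*(-17 - 3*0) - 4)*(-28) = ((1/2)*0*(-17 + 0) - 4)*(-28) = ((1/2)*0*(-17) - 4)*(-28) = (0 - 4)*(-28) = -4*(-28) = 112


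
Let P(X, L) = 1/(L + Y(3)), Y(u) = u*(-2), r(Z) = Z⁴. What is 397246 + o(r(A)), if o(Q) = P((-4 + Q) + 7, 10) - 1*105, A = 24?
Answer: 1588565/4 ≈ 3.9714e+5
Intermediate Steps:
Y(u) = -2*u
P(X, L) = 1/(-6 + L) (P(X, L) = 1/(L - 2*3) = 1/(L - 6) = 1/(-6 + L))
o(Q) = -419/4 (o(Q) = 1/(-6 + 10) - 1*105 = 1/4 - 105 = ¼ - 105 = -419/4)
397246 + o(r(A)) = 397246 - 419/4 = 1588565/4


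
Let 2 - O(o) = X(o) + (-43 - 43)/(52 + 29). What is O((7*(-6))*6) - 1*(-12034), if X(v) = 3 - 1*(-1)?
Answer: 974678/81 ≈ 12033.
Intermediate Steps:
X(v) = 4 (X(v) = 3 + 1 = 4)
O(o) = -76/81 (O(o) = 2 - (4 + (-43 - 43)/(52 + 29)) = 2 - (4 - 86/81) = 2 - 1*238/81 = 2 - 238/81 = -76/81)
O((7*(-6))*6) - 1*(-12034) = -76/81 - 1*(-12034) = -76/81 + 12034 = 974678/81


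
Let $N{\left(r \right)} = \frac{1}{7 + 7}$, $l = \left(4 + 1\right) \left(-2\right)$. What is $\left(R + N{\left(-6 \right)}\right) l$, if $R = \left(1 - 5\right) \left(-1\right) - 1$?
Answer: $- \frac{215}{7} \approx -30.714$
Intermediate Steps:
$l = -10$ ($l = 5 \left(-2\right) = -10$)
$N{\left(r \right)} = \frac{1}{14}$
$R = 3$ ($R = \left(1 - 5\right) \left(-1\right) - 1 = \left(-4\right) \left(-1\right) - 1 = 4 - 1 = 3$)
$\left(R + N{\left(-6 \right)}\right) l = \left(3 + \frac{1}{14}\right) \left(-10\right) = \frac{43}{14} \left(-10\right) = - \frac{215}{7}$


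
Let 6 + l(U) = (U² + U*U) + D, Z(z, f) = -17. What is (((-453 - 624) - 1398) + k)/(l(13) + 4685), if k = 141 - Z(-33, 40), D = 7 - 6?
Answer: -2317/5018 ≈ -0.46174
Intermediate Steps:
D = 1
k = 158 (k = 141 - 1*(-17) = 141 + 17 = 158)
l(U) = -5 + 2*U² (l(U) = -6 + ((U² + U*U) + 1) = -6 + ((U² + U²) + 1) = -6 + (2*U² + 1) = -6 + (1 + 2*U²) = -5 + 2*U²)
(((-453 - 624) - 1398) + k)/(l(13) + 4685) = (((-453 - 624) - 1398) + 158)/((-5 + 2*13²) + 4685) = ((-1077 - 1398) + 158)/((-5 + 2*169) + 4685) = (-2475 + 158)/((-5 + 338) + 4685) = -2317/(333 + 4685) = -2317/5018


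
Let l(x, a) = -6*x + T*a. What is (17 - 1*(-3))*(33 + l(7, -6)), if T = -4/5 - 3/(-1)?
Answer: -444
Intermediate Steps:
T = 11/5 (T = -4*1/5 - 3*(-1) = -4/5 + 3 = 11/5 ≈ 2.2000)
l(x, a) = -6*x + 11*a/5
(17 - 1*(-3))*(33 + l(7, -6)) = (17 - 1*(-3))*(33 + (-6*7 + (11/5)*(-6))) = (17 + 3)*(33 + (-42 - 66/5)) = 20*(33 - 276/5) = 20*(-111/5) = -444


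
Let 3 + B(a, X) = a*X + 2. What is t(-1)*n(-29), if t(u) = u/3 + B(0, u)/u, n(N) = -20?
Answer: -40/3 ≈ -13.333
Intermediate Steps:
B(a, X) = -1 + X*a (B(a, X) = -3 + (a*X + 2) = -3 + (X*a + 2) = -3 + (2 + X*a) = -1 + X*a)
t(u) = -1/u + u/3 (t(u) = u/3 + (-1 + u*0)/u = u*(⅓) + (-1 + 0)/u = u/3 - 1/u = -1/u + u/3)
t(-1)*n(-29) = (-1/(-1) + (⅓)*(-1))*(-20) = (-1*(-1) - ⅓)*(-20) = (1 - ⅓)*(-20) = (⅔)*(-20) = -40/3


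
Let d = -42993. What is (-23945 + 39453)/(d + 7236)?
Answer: -15508/35757 ≈ -0.43371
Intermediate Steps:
(-23945 + 39453)/(d + 7236) = (-23945 + 39453)/(-42993 + 7236) = 15508/(-35757) = 15508*(-1/35757) = -15508/35757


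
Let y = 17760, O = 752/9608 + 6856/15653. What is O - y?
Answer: -333865027842/18799253 ≈ -17759.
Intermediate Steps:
O = 9705438/18799253 (O = 752*(1/9608) + 6856*(1/15653) = 94/1201 + 6856/15653 = 9705438/18799253 ≈ 0.51627)
O - y = 9705438/18799253 - 1*17760 = 9705438/18799253 - 17760 = -333865027842/18799253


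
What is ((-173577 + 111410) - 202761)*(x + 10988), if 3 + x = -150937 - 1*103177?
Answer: 64411679712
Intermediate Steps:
x = -254117 (x = -3 + (-150937 - 1*103177) = -3 + (-150937 - 103177) = -3 - 254114 = -254117)
((-173577 + 111410) - 202761)*(x + 10988) = ((-173577 + 111410) - 202761)*(-254117 + 10988) = (-62167 - 202761)*(-243129) = -264928*(-243129) = 64411679712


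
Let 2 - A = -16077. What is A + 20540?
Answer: 36619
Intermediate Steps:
A = 16079 (A = 2 - 1*(-16077) = 2 + 16077 = 16079)
A + 20540 = 16079 + 20540 = 36619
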